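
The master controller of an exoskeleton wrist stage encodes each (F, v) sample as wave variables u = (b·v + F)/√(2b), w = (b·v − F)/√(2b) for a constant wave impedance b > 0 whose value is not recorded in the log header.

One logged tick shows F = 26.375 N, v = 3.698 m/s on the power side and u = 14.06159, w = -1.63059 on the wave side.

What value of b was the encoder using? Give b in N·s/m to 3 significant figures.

b = 5.65 N·s/m

u + w = 12.4310;  u + w = √(2b)·v, so √(2b) = 12.4310/3.698 = 3.3615.
b = (√(2b))²/2 = 11.3000/2 = 5.6500.
(Check via u − w = 2F/√(2b): u − w = 15.6922, 2F/√(2b) = 15.6922.)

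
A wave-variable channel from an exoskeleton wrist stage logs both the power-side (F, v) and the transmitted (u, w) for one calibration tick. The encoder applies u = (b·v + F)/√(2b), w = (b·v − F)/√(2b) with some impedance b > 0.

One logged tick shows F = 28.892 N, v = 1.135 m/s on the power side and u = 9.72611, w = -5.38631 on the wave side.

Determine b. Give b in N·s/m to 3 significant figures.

u + w = 4.3398;  u + w = √(2b)·v, so √(2b) = 4.3398/1.135 = 3.8236.
b = (√(2b))²/2 = 14.6200/2 = 7.3100.
(Check via u − w = 2F/√(2b): u − w = 15.1124, 2F/√(2b) = 15.1124.)

b = 7.31 N·s/m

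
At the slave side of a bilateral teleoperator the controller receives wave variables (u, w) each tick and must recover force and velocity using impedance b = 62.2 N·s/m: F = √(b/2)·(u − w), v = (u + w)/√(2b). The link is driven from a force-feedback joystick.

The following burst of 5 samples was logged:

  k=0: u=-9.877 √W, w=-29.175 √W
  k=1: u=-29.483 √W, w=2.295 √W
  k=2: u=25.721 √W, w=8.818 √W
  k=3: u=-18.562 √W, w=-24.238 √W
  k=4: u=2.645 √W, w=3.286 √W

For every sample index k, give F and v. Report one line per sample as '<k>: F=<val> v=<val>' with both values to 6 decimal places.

0: F=107.619878 v=-3.501330
1: F=-177.217561 v=-2.437626
2: F=94.263592 v=3.096703
3: F=31.653561 v=-3.837369
4: F=-3.574689 v=0.531763

k=0: u−w=19.298000, u+w=-39.052000; √(b/2)=5.576737, √(2b)=11.153475; F=5.576737×19.298=107.619878, v=-39.052000/11.153475=-3.501330
k=1: u−w=-31.778000, u+w=-27.188000; √(b/2)=5.576737, √(2b)=11.153475; F=5.576737×(-31.778)=-177.217561, v=-27.188000/11.153475=-2.437626
k=2: u−w=16.903000, u+w=34.539000; √(b/2)=5.576737, √(2b)=11.153475; F=5.576737×16.903=94.263592, v=34.539000/11.153475=3.096703
k=3: u−w=5.676000, u+w=-42.800000; √(b/2)=5.576737, √(2b)=11.153475; F=5.576737×5.676=31.653561, v=-42.800000/11.153475=-3.837369
k=4: u−w=-0.641000, u+w=5.931000; √(b/2)=5.576737, √(2b)=11.153475; F=5.576737×(-0.641)=-3.574689, v=5.931000/11.153475=0.531763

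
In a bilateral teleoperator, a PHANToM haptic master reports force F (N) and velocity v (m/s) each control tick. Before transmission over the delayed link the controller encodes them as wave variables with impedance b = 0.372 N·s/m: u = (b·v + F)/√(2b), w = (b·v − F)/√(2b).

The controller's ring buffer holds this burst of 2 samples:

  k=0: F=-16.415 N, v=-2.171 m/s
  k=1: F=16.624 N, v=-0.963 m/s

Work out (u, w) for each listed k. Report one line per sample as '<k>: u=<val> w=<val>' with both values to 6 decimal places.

0: u=-19.966988 w=18.094382
1: u=18.857669 w=-19.688308

k=0: b·v=0.372×(-2.171)=-0.807612; √(2b)=0.862554; u=(-0.807612+(-16.415))/0.862554=-19.966988, w=(-0.807612−(-16.415))/0.862554=18.094382
k=1: b·v=0.372×(-0.963)=-0.358236; √(2b)=0.862554; u=(-0.358236+16.624)/0.862554=18.857669, w=(-0.358236−16.624)/0.862554=-19.688308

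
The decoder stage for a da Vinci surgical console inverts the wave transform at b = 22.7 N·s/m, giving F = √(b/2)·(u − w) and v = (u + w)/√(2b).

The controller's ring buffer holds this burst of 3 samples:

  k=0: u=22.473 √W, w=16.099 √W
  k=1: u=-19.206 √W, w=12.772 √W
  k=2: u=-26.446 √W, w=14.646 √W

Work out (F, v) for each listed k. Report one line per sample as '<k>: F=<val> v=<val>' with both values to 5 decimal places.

0: F=21.47385 v=5.72459
1: F=-107.73312 v=-0.95489
2: F=-138.43797 v=-1.75127

k=0: u−w=6.37400, u+w=38.57200; √(b/2)=3.36898, √(2b)=6.73795; F=3.36898×6.374=21.47385, v=38.57200/6.73795=5.72459
k=1: u−w=-31.97800, u+w=-6.43400; √(b/2)=3.36898, √(2b)=6.73795; F=3.36898×(-31.978)=-107.73312, v=-6.43400/6.73795=-0.95489
k=2: u−w=-41.09200, u+w=-11.80000; √(b/2)=3.36898, √(2b)=6.73795; F=3.36898×(-41.092)=-138.43797, v=-11.80000/6.73795=-1.75127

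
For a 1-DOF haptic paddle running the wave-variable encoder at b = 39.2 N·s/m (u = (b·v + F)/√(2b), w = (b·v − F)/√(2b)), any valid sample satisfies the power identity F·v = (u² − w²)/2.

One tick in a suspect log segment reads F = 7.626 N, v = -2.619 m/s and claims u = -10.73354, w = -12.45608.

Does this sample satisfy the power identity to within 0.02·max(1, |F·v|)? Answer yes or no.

F·v = 7.626×(-2.619) = -19.9725 W.
(u² − w²)/2 = (115.2089 − 155.1539)/2 = -19.9725 W.
|Δ| = 0.0000;  2% of max(1, |F·v|) = 0.3994.

yes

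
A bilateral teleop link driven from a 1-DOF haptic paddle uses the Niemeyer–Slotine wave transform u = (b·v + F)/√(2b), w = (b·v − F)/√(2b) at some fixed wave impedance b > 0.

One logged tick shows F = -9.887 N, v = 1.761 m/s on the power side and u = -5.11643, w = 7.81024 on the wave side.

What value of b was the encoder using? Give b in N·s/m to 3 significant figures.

u + w = 2.69381;  u + w = √(2b)·v, so √(2b) = 2.69381/1.761 = 1.52970.
b = (√(2b))²/2 = 2.34000/2 = 1.17000.
(Check via u − w = 2F/√(2b): u − w = -12.92667, 2F/√(2b) = -12.92668.)

b = 1.17 N·s/m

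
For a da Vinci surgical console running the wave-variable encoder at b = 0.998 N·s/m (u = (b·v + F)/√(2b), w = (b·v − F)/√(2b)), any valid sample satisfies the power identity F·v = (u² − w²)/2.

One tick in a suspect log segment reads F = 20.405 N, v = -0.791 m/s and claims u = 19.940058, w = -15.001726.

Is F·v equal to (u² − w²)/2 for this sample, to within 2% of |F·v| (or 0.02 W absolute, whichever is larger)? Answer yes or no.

no

F·v = 20.405×(-0.791) = -16.140355 W.
(u² − w²)/2 = (397.605913 − 225.051783)/2 = 86.277065 W.
|Δ| = 102.417420;  2% of max(1, |F·v|) = 0.322807.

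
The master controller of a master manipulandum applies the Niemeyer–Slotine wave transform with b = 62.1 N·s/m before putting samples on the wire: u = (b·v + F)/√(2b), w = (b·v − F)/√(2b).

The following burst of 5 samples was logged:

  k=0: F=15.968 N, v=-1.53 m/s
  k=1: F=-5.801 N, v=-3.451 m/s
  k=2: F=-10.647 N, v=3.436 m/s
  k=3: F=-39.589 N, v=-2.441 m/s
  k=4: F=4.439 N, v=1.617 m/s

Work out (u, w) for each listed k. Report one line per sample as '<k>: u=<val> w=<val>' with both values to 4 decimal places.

k=0: b·v=62.1×(-1.53)=-95.0130; √(2b)=11.1445; u=(-95.0130+15.968)/11.1445=-7.0927, w=(-95.0130−15.968)/11.1445=-9.9584
k=1: b·v=62.1×(-3.451)=-214.3071; √(2b)=11.1445; u=(-214.3071+(-5.801))/11.1445=-19.7504, w=(-214.3071−(-5.801))/11.1445=-18.7093
k=2: b·v=62.1×3.436=213.3756; √(2b)=11.1445; u=(213.3756+(-10.647))/11.1445=18.1909, w=(213.3756−(-10.647))/11.1445=20.1016
k=3: b·v=62.1×(-2.441)=-151.5861; √(2b)=11.1445; u=(-151.5861+(-39.589))/11.1445=-17.1542, w=(-151.5861−(-39.589))/11.1445=-10.0495
k=4: b·v=62.1×1.617=100.4157; √(2b)=11.1445; u=(100.4157+4.439)/11.1445=9.4086, w=(100.4157−4.439)/11.1445=8.6120

0: u=-7.0927 w=-9.9584
1: u=-19.7504 w=-18.7093
2: u=18.1909 w=20.1016
3: u=-17.1542 w=-10.0495
4: u=9.4086 w=8.6120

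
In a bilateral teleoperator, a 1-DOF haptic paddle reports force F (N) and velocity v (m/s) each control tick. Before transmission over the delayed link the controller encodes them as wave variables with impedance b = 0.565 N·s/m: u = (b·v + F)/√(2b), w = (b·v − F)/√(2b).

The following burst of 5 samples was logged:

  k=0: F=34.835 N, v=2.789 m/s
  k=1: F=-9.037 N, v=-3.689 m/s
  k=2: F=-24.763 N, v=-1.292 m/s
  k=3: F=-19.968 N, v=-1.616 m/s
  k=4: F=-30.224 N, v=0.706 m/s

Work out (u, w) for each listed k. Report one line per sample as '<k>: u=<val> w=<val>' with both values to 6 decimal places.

0: u=34.252385 w=-31.287638
1: u=-10.462025 w=6.540564
2: u=-23.981778 w=22.608363
3: u=-19.643230 w=17.925399
4: u=-28.057103 w=28.807592

k=0: b·v=0.565×2.789=1.575785; √(2b)=1.063015; u=(1.575785+34.835)/1.063015=34.252385, w=(1.575785−34.835)/1.063015=-31.287638
k=1: b·v=0.565×(-3.689)=-2.084285; √(2b)=1.063015; u=(-2.084285+(-9.037))/1.063015=-10.462025, w=(-2.084285−(-9.037))/1.063015=6.540564
k=2: b·v=0.565×(-1.292)=-0.729980; √(2b)=1.063015; u=(-0.729980+(-24.763))/1.063015=-23.981778, w=(-0.729980−(-24.763))/1.063015=22.608363
k=3: b·v=0.565×(-1.616)=-0.913040; √(2b)=1.063015; u=(-0.913040+(-19.968))/1.063015=-19.643230, w=(-0.913040−(-19.968))/1.063015=17.925399
k=4: b·v=0.565×0.706=0.398890; √(2b)=1.063015; u=(0.398890+(-30.224))/1.063015=-28.057103, w=(0.398890−(-30.224))/1.063015=28.807592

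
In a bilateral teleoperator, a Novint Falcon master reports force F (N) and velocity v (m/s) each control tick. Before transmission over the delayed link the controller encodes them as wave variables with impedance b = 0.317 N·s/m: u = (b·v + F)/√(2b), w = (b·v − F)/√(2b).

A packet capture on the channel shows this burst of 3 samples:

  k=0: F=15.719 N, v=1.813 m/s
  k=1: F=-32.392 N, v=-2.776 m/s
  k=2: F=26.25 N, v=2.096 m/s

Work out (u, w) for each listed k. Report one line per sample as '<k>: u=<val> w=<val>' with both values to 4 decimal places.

0: u=20.4633 w=-19.0197
1: u=-41.7863 w=39.5760
2: u=33.8019 w=-32.1329

k=0: b·v=0.317×1.813=0.5747; √(2b)=0.7962; u=(0.5747+15.719)/0.7962=20.4633, w=(0.5747−15.719)/0.7962=-19.0197
k=1: b·v=0.317×(-2.776)=-0.8800; √(2b)=0.7962; u=(-0.8800+(-32.392))/0.7962=-41.7863, w=(-0.8800−(-32.392))/0.7962=39.5760
k=2: b·v=0.317×2.096=0.6644; √(2b)=0.7962; u=(0.6644+26.25)/0.7962=33.8019, w=(0.6644−26.25)/0.7962=-32.1329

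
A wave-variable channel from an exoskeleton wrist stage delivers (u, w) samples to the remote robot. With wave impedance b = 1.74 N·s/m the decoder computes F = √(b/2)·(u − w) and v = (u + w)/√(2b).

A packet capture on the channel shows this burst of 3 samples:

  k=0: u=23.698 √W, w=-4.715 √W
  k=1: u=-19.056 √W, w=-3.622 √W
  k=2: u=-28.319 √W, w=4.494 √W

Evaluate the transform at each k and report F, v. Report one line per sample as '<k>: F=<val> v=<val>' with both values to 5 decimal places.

k=0: u−w=28.41300, u+w=18.98300; √(b/2)=0.93274, √(2b)=1.86548; F=0.93274×28.413=26.50188, v=18.98300/1.86548=10.17596
k=1: u−w=-15.43400, u+w=-22.67800; √(b/2)=0.93274, √(2b)=1.86548; F=0.93274×(-15.434)=-14.39588, v=-22.67800/1.86548=-12.15668
k=2: u−w=-32.81300, u+w=-23.82500; √(b/2)=0.93274, √(2b)=1.86548; F=0.93274×(-32.813)=-30.60593, v=-23.82500/1.86548=-12.77154

0: F=26.50188 v=10.17596
1: F=-14.39588 v=-12.15668
2: F=-30.60593 v=-12.77154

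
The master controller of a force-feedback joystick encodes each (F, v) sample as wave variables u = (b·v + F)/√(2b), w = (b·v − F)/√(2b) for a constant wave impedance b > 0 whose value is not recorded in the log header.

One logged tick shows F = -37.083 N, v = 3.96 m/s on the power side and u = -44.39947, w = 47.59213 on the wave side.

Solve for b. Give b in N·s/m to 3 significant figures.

b = 0.325 N·s/m

u + w = 3.19266;  u + w = √(2b)·v, so √(2b) = 3.19266/3.96 = 0.80623.
b = (√(2b))²/2 = 0.65000/2 = 0.32500.
(Check via u − w = 2F/√(2b): u − w = -91.99160, 2F/√(2b) = -91.99143.)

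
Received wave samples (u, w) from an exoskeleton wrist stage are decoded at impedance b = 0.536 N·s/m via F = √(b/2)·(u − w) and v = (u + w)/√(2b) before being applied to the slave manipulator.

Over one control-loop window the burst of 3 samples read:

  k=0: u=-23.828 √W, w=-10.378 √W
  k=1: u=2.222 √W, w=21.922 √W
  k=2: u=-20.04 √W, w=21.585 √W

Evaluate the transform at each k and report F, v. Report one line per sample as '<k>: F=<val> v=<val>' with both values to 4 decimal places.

k=0: u−w=-13.4500, u+w=-34.2060; √(b/2)=0.5177, √(2b)=1.0354; F=0.5177×(-13.45)=-6.9629, v=-34.2060/1.0354=-33.0373
k=1: u−w=-19.7000, u+w=24.1440; √(b/2)=0.5177, √(2b)=1.0354; F=0.5177×(-19.7)=-10.1984, v=24.1440/1.0354=23.3191
k=2: u−w=-41.6250, u+w=1.5450; √(b/2)=0.5177, √(2b)=1.0354; F=0.5177×(-41.625)=-21.5487, v=1.5450/1.0354=1.4922

0: F=-6.9629 v=-33.0373
1: F=-10.1984 v=23.3191
2: F=-21.5487 v=1.4922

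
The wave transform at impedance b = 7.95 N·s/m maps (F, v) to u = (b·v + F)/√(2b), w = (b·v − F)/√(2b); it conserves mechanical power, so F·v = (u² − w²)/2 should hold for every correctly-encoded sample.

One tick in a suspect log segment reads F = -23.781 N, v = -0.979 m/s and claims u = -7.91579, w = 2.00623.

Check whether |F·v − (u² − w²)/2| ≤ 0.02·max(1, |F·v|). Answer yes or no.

F·v = (-23.781)×(-0.979) = 23.2816 W.
(u² − w²)/2 = (62.6597 − 4.0250)/2 = 29.3174 W.
|Δ| = 6.0358;  2% of max(1, |F·v|) = 0.4656.

no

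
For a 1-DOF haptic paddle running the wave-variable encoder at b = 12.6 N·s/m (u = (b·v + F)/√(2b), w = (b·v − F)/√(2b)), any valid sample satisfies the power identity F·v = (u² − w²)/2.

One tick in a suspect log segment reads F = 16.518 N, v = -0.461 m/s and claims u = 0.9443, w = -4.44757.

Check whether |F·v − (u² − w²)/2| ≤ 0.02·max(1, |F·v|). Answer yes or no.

F·v = 16.518×(-0.461) = -7.6148 W.
(u² − w²)/2 = (0.8917 − 19.7809)/2 = -9.4446 W.
|Δ| = 1.8298;  2% of max(1, |F·v|) = 0.1523.

no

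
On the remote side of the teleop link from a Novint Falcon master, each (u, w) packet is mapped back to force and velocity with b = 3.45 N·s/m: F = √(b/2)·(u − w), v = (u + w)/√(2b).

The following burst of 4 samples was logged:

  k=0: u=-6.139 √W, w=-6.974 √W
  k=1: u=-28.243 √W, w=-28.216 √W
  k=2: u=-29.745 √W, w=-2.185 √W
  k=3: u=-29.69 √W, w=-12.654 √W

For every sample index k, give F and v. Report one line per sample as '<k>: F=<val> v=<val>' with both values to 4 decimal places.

k=0: u−w=0.8350, u+w=-13.1130; √(b/2)=1.3134, √(2b)=2.6268; F=1.3134×0.835=1.0967, v=-13.1130/2.6268=-4.9920
k=1: u−w=-0.0270, u+w=-56.4590; √(b/2)=1.3134, √(2b)=2.6268; F=1.3134×(-0.027)=-0.0355, v=-56.4590/2.6268=-21.4936
k=2: u−w=-27.5600, u+w=-31.9300; √(b/2)=1.3134, √(2b)=2.6268; F=1.3134×(-27.56)=-36.1971, v=-31.9300/2.6268=-12.1555
k=3: u−w=-17.0360, u+w=-42.3440; √(b/2)=1.3134, √(2b)=2.6268; F=1.3134×(-17.036)=-22.3750, v=-42.3440/2.6268=-16.1201

0: F=1.0967 v=-4.9920
1: F=-0.0355 v=-21.4936
2: F=-36.1971 v=-12.1555
3: F=-22.3750 v=-16.1201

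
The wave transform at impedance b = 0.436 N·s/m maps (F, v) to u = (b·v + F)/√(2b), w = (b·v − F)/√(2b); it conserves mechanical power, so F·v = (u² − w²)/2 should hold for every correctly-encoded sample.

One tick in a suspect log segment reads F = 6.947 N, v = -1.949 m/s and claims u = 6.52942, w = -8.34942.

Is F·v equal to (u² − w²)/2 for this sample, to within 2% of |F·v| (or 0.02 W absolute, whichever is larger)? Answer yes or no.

F·v = 6.947×(-1.949) = -13.53970 W.
(u² − w²)/2 = (42.63333 − 69.71281)/2 = -13.53974 W.
|Δ| = 0.00004;  2% of max(1, |F·v|) = 0.27079.

yes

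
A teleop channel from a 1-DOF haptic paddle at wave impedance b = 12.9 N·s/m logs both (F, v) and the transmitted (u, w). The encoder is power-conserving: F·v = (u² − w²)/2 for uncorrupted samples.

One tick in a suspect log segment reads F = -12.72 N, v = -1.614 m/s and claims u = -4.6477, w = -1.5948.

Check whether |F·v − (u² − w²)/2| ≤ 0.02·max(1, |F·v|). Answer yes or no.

F·v = (-12.72)×(-1.614) = 20.5301 W.
(u² − w²)/2 = (21.6011 − 2.5434)/2 = 9.5289 W.
|Δ| = 11.0012;  2% of max(1, |F·v|) = 0.4106.

no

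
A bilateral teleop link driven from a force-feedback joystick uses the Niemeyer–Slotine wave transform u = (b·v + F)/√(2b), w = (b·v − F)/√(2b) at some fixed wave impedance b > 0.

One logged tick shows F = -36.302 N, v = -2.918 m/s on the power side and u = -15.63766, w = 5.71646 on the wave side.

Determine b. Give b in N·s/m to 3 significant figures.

b = 5.78 N·s/m

u + w = -9.92120;  u + w = √(2b)·v, so √(2b) = -9.92120/(-2.918) = 3.40000.
b = (√(2b))²/2 = 11.56000/2 = 5.78000.
(Check via u − w = 2F/√(2b): u − w = -21.35412, 2F/√(2b) = -21.35412.)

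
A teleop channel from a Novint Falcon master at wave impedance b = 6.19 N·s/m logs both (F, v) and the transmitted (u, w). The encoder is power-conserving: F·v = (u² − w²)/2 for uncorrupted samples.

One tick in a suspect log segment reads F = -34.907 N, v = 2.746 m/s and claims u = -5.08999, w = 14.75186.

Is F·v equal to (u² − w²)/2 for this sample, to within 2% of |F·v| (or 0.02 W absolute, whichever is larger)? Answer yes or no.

yes

F·v = (-34.907)×2.746 = -95.85462 W.
(u² − w²)/2 = (25.90800 − 217.61737)/2 = -95.85469 W.
|Δ| = 0.00007;  2% of max(1, |F·v|) = 1.91709.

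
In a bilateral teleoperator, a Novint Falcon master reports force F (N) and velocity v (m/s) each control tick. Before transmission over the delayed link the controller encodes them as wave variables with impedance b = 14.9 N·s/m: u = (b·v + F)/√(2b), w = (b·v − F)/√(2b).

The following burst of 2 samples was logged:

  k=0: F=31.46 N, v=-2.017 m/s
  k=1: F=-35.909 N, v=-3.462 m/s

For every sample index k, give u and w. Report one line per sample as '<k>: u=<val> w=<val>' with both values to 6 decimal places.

0: u=0.257688 w=-11.268365
1: u=-16.027441 w=-2.871401

k=0: b·v=14.9×(-2.017)=-30.053300; √(2b)=5.458938; u=(-30.053300+31.46)/5.458938=0.257688, w=(-30.053300−31.46)/5.458938=-11.268365
k=1: b·v=14.9×(-3.462)=-51.583800; √(2b)=5.458938; u=(-51.583800+(-35.909))/5.458938=-16.027441, w=(-51.583800−(-35.909))/5.458938=-2.871401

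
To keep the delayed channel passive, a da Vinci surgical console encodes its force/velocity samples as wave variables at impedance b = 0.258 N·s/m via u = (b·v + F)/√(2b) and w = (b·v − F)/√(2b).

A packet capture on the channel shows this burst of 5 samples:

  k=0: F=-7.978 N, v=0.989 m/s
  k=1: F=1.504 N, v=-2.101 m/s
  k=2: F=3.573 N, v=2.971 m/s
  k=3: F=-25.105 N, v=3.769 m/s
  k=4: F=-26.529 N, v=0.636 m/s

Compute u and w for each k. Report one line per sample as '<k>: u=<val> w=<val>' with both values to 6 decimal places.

0: u=-10.751080 w=11.461509
1: u=1.339134 w=-2.848348
2: u=6.041109 w=-3.906946
3: u=-33.595354 w=36.302746
4: u=-36.702993 w=37.159851

k=0: b·v=0.258×0.989=0.255162; √(2b)=0.718331; u=(0.255162+(-7.978))/0.718331=-10.751080, w=(0.255162−(-7.978))/0.718331=11.461509
k=1: b·v=0.258×(-2.101)=-0.542058; √(2b)=0.718331; u=(-0.542058+1.504)/0.718331=1.339134, w=(-0.542058−1.504)/0.718331=-2.848348
k=2: b·v=0.258×2.971=0.766518; √(2b)=0.718331; u=(0.766518+3.573)/0.718331=6.041109, w=(0.766518−3.573)/0.718331=-3.906946
k=3: b·v=0.258×3.769=0.972402; √(2b)=0.718331; u=(0.972402+(-25.105))/0.718331=-33.595354, w=(0.972402−(-25.105))/0.718331=36.302746
k=4: b·v=0.258×0.636=0.164088; √(2b)=0.718331; u=(0.164088+(-26.529))/0.718331=-36.702993, w=(0.164088−(-26.529))/0.718331=37.159851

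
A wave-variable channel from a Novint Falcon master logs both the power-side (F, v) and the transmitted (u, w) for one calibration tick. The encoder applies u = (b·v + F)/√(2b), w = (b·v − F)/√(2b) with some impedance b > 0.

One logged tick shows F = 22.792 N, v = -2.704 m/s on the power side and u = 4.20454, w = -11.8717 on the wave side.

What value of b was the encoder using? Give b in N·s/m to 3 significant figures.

b = 4.02 N·s/m

u + w = -7.66716;  u + w = √(2b)·v, so √(2b) = -7.66716/(-2.704) = 2.83549.
b = (√(2b))²/2 = 8.03999/2 = 4.02000.
(Check via u − w = 2F/√(2b): u − w = 16.07624, 2F/√(2b) = 16.07624.)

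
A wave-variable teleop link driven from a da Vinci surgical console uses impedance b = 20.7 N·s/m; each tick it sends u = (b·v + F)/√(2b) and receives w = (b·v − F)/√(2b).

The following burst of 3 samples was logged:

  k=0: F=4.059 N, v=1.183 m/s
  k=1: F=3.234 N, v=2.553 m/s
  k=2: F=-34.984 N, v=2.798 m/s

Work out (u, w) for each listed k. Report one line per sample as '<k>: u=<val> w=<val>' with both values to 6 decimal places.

k=0: b·v=20.7×1.183=24.488100; √(2b)=6.434283; u=(24.488100+4.059)/6.434283=4.436718, w=(24.488100−4.059)/6.434283=3.175039
k=1: b·v=20.7×2.553=52.847100; √(2b)=6.434283; u=(52.847100+3.234)/6.434283=8.715983, w=(52.847100−3.234)/6.434283=7.710742
k=2: b·v=20.7×2.798=57.918600; √(2b)=6.434283; u=(57.918600+(-34.984))/6.434283=3.564437, w=(57.918600−(-34.984))/6.434283=14.438687

0: u=4.436718 w=3.175039
1: u=8.715983 w=7.710742
2: u=3.564437 w=14.438687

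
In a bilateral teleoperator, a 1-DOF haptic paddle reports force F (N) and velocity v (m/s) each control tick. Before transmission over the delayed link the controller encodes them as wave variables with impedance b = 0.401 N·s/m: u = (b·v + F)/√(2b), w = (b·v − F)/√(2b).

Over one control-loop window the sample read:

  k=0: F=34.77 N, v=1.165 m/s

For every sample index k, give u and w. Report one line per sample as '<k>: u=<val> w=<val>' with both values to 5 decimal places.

0: u=39.34719 w=-38.30389

k=0: b·v=0.401×1.165=0.46717; √(2b)=0.89554; u=(0.46717+34.77)/0.89554=39.34719, w=(0.46717−34.77)/0.89554=-38.30389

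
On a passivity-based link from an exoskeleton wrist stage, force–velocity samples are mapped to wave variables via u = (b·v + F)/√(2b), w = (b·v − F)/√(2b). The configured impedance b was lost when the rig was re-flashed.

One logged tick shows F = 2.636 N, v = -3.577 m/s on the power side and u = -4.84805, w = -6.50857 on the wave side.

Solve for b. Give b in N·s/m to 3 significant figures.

b = 5.04 N·s/m

u + w = -11.35662;  u + w = √(2b)·v, so √(2b) = -11.35662/(-3.577) = 3.17490.
b = (√(2b))²/2 = 10.07999/2 = 5.04000.
(Check via u − w = 2F/√(2b): u − w = 1.66052, 2F/√(2b) = 1.66052.)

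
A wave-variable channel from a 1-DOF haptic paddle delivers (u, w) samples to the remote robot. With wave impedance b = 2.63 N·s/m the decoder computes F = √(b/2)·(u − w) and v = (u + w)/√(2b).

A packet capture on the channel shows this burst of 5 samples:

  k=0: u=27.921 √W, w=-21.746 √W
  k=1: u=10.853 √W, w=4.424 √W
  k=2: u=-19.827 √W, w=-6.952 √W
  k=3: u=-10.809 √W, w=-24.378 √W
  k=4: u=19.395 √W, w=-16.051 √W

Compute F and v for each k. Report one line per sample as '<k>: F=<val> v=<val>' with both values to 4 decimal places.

0: F=56.9549 v=2.6924
1: F=7.3724 v=6.6611
2: F=-14.7642 v=-11.6762
3: F=15.5600 v=-15.3423
4: F=40.6472 v=1.4581

k=0: u−w=49.6670, u+w=6.1750; √(b/2)=1.1467, √(2b)=2.2935; F=1.1467×49.667=56.9549, v=6.1750/2.2935=2.6924
k=1: u−w=6.4290, u+w=15.2770; √(b/2)=1.1467, √(2b)=2.2935; F=1.1467×6.429=7.3724, v=15.2770/2.2935=6.6611
k=2: u−w=-12.8750, u+w=-26.7790; √(b/2)=1.1467, √(2b)=2.2935; F=1.1467×(-12.875)=-14.7642, v=-26.7790/2.2935=-11.6762
k=3: u−w=13.5690, u+w=-35.1870; √(b/2)=1.1467, √(2b)=2.2935; F=1.1467×13.569=15.5600, v=-35.1870/2.2935=-15.3423
k=4: u−w=35.4460, u+w=3.3440; √(b/2)=1.1467, √(2b)=2.2935; F=1.1467×35.446=40.6472, v=3.3440/2.2935=1.4581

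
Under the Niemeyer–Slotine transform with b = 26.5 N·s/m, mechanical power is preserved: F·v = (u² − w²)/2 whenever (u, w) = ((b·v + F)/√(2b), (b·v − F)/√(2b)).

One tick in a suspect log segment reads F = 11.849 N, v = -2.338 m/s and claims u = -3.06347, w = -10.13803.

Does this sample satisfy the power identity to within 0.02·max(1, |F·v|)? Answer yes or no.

F·v = 11.849×(-2.338) = -27.7030 W.
(u² − w²)/2 = (9.3848 − 102.7797)/2 = -46.6974 W.
|Δ| = 18.9944;  2% of max(1, |F·v|) = 0.5541.

no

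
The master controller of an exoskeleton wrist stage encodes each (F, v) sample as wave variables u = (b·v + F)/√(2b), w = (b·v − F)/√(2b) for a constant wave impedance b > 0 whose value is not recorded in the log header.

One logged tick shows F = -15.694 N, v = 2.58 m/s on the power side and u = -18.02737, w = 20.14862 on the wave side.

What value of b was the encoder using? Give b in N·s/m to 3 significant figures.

b = 0.338 N·s/m

u + w = 2.12125;  u + w = √(2b)·v, so √(2b) = 2.12125/2.58 = 0.82219.
b = (√(2b))²/2 = 0.67600/2 = 0.33800.
(Check via u − w = 2F/√(2b): u − w = -38.17599, 2F/√(2b) = -38.17609.)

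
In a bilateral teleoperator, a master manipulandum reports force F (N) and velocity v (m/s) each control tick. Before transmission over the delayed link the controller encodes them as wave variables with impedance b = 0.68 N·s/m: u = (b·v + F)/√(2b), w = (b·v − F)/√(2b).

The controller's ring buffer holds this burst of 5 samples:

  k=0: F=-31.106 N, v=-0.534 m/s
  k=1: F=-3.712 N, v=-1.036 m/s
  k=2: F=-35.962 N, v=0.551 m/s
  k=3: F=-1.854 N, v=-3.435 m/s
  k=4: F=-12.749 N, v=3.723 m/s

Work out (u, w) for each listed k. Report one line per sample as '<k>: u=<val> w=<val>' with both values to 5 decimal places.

k=0: b·v=0.68×(-0.534)=-0.36312; √(2b)=1.16619; u=(-0.36312+(-31.106))/1.16619=-26.98455, w=(-0.36312−(-31.106))/1.16619=26.36180
k=1: b·v=0.68×(-1.036)=-0.70448; √(2b)=1.16619; u=(-0.70448+(-3.712))/1.16619=-3.78710, w=(-0.70448−(-3.712))/1.16619=2.57893
k=2: b·v=0.68×0.551=0.37468; √(2b)=1.16619; u=(0.37468+(-35.962))/1.16619=-30.51588, w=(0.37468−(-35.962))/1.16619=31.15845
k=3: b·v=0.68×(-3.435)=-2.33580; √(2b)=1.16619; u=(-2.33580+(-1.854))/1.16619=-3.59272, w=(-2.33580−(-1.854))/1.16619=-0.41314
k=4: b·v=0.68×3.723=2.53164; √(2b)=1.16619; u=(2.53164+(-12.749))/1.16619=-8.76131, w=(2.53164−(-12.749))/1.16619=13.10304

0: u=-26.98455 w=26.36180
1: u=-3.78710 w=2.57893
2: u=-30.51588 w=31.15845
3: u=-3.59272 w=-0.41314
4: u=-8.76131 w=13.10304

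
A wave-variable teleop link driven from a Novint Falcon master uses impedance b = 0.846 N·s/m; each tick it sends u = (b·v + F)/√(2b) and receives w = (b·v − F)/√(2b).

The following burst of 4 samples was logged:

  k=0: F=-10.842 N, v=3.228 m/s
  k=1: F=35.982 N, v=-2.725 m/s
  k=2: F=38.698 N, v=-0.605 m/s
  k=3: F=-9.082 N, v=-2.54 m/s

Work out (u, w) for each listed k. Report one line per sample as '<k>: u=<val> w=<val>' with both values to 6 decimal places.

k=0: b·v=0.846×3.228=2.730888; √(2b)=1.300769; u=(2.730888+(-10.842))/1.300769=-6.235628, w=(2.730888−(-10.842))/1.300769=10.434511
k=1: b·v=0.846×(-2.725)=-2.305350; √(2b)=1.300769; u=(-2.305350+35.982)/1.300769=25.889801, w=(-2.305350−35.982)/1.300769=-29.434396
k=2: b·v=0.846×(-0.605)=-0.511830; √(2b)=1.300769; u=(-0.511830+38.698)/1.300769=29.356611, w=(-0.511830−38.698)/1.300769=-30.143577
k=3: b·v=0.846×(-2.54)=-2.148840; √(2b)=1.300769; u=(-2.148840+(-9.082))/1.300769=-8.634000, w=(-2.148840−(-9.082))/1.300769=5.330047

0: u=-6.235628 w=10.434511
1: u=25.889801 w=-29.434396
2: u=29.356611 w=-30.143577
3: u=-8.634000 w=5.330047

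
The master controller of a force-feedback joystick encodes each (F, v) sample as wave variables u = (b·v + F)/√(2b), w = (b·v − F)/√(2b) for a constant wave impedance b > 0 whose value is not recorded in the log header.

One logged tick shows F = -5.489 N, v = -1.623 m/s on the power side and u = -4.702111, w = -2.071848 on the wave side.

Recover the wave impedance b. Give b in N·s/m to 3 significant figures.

u + w = -6.773959;  u + w = √(2b)·v, so √(2b) = -6.773959/(-1.623) = 4.173727.
b = (√(2b))²/2 = 17.419997/2 = 8.709999.
(Check via u − w = 2F/√(2b): u − w = -2.630263, 2F/√(2b) = -2.630263.)

b = 8.71 N·s/m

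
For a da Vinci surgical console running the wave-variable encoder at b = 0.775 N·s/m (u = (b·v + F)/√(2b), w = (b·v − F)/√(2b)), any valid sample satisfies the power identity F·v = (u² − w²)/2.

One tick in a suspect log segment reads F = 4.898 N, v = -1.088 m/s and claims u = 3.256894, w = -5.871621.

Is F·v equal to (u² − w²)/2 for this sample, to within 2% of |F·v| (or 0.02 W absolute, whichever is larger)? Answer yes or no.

no

F·v = 4.898×(-1.088) = -5.329024 W.
(u² − w²)/2 = (10.607359 − 34.475933)/2 = -11.934287 W.
|Δ| = 6.605263;  2% of max(1, |F·v|) = 0.106580.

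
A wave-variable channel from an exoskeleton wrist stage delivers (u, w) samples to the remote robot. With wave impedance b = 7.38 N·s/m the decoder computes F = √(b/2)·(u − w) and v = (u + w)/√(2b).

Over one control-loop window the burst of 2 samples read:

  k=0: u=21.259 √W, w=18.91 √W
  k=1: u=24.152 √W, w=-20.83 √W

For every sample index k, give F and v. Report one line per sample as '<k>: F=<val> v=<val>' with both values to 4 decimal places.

0: F=4.5123 v=10.4556
1: F=86.4076 v=0.8647

k=0: u−w=2.3490, u+w=40.1690; √(b/2)=1.9209, √(2b)=3.8419; F=1.9209×2.349=4.5123, v=40.1690/3.8419=10.4556
k=1: u−w=44.9820, u+w=3.3220; √(b/2)=1.9209, √(2b)=3.8419; F=1.9209×44.982=86.4076, v=3.3220/3.8419=0.8647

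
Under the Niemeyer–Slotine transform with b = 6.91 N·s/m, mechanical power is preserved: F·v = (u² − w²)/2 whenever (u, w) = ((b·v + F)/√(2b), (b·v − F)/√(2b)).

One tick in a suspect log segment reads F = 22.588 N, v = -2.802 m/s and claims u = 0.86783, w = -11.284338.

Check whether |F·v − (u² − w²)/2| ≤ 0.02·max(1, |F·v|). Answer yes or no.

yes

F·v = 22.588×(-2.802) = -63.291576 W.
(u² − w²)/2 = (0.753129 − 127.336284)/2 = -63.291578 W.
|Δ| = 0.000002;  2% of max(1, |F·v|) = 1.265832.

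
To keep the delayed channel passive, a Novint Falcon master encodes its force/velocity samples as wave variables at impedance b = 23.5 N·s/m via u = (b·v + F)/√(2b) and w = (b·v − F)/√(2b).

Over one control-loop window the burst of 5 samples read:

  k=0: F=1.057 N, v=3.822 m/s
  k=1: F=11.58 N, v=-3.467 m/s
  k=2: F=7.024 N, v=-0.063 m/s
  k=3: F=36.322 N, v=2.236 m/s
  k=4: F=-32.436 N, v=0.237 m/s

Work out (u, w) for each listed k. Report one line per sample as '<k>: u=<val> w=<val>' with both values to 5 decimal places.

k=0: b·v=23.5×3.822=89.81700; √(2b)=6.85565; u=(89.81700+1.057)/6.85565=13.25534, w=(89.81700−1.057)/6.85565=12.94698
k=1: b·v=23.5×(-3.467)=-81.47450; √(2b)=6.85565; u=(-81.47450+11.58)/6.85565=-10.19516, w=(-81.47450−11.58)/6.85565=-13.57339
k=2: b·v=23.5×(-0.063)=-1.48050; √(2b)=6.85565; u=(-1.48050+7.024)/6.85565=0.80860, w=(-1.48050−7.024)/6.85565=-1.24051
k=3: b·v=23.5×2.236=52.54600; √(2b)=6.85565; u=(52.54600+36.322)/6.85565=12.96273, w=(52.54600−36.322)/6.85565=2.36651
k=4: b·v=23.5×0.237=5.56950; √(2b)=6.85565; u=(5.56950+(-32.436))/6.85565=-3.91888, w=(5.56950−(-32.436))/6.85565=5.54367

0: u=13.25534 w=12.94698
1: u=-10.19516 w=-13.57339
2: u=0.80860 w=-1.24051
3: u=12.96273 w=2.36651
4: u=-3.91888 w=5.54367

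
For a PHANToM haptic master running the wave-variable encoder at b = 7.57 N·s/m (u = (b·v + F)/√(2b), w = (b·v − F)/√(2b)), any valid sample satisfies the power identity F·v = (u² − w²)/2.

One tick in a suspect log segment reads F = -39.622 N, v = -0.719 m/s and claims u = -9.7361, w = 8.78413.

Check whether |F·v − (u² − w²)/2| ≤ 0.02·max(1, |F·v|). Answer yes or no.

no

F·v = (-39.622)×(-0.719) = 28.48822 W.
(u² − w²)/2 = (94.79164 − 77.16094)/2 = 8.81535 W.
|Δ| = 19.67287;  2% of max(1, |F·v|) = 0.56976.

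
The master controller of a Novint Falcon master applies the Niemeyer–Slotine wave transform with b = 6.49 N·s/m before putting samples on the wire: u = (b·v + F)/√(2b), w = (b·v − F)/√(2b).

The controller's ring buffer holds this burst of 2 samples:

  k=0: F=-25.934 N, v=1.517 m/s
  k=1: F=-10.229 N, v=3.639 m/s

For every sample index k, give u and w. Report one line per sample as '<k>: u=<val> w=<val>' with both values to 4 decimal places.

k=0: b·v=6.49×1.517=9.8453; √(2b)=3.6028; u=(9.8453+(-25.934))/3.6028=-4.4656, w=(9.8453−(-25.934))/3.6028=9.9310
k=1: b·v=6.49×3.639=23.6171; √(2b)=3.6028; u=(23.6171+(-10.229))/3.6028=3.7161, w=(23.6171−(-10.229))/3.6028=9.3945

0: u=-4.4656 w=9.9310
1: u=3.7161 w=9.3945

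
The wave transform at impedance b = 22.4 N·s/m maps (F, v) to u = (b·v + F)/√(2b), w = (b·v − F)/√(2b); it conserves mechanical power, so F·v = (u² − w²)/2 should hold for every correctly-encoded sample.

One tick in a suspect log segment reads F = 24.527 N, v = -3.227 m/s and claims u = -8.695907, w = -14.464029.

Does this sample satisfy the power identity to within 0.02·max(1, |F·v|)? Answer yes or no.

F·v = 24.527×(-3.227) = -79.148629 W.
(u² − w²)/2 = (75.618799 − 209.208135)/2 = -66.794668 W.
|Δ| = 12.353961;  2% of max(1, |F·v|) = 1.582973.

no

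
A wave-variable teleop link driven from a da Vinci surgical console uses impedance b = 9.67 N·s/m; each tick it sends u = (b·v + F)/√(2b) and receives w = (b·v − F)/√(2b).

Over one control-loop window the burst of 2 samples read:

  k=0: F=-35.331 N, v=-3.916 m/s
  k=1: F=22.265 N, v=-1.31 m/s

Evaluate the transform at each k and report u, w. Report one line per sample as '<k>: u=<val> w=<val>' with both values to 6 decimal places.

k=0: b·v=9.67×(-3.916)=-37.867720; √(2b)=4.397727; u=(-37.867720+(-35.331))/4.397727=-16.644672, w=(-37.867720−(-35.331))/4.397727=-0.576825
k=1: b·v=9.67×(-1.31)=-12.667700; √(2b)=4.397727; u=(-12.667700+22.265)/4.397727=2.182332, w=(-12.667700−22.265)/4.397727=-7.943354

0: u=-16.644672 w=-0.576825
1: u=2.182332 w=-7.943354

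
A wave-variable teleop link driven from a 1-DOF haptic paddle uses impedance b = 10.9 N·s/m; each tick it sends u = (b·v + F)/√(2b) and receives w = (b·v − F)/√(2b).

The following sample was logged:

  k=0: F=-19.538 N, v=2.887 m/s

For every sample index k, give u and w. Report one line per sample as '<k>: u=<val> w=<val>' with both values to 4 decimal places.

0: u=2.5552 w=10.9243

k=0: b·v=10.9×2.887=31.4683; √(2b)=4.6690; u=(31.4683+(-19.538))/4.6690=2.5552, w=(31.4683−(-19.538))/4.6690=10.9243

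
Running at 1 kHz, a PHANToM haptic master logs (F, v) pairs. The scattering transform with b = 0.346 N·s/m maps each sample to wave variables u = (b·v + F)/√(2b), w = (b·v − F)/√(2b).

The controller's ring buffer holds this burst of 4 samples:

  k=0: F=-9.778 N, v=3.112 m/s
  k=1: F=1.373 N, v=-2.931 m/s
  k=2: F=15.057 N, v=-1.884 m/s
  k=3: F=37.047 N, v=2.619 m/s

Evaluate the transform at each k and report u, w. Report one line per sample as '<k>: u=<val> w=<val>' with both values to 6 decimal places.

0: u=-10.459923 w=13.048688
1: u=0.431409 w=-2.869606
2: u=17.316667 w=-18.883902
3: u=45.624178 w=-43.445523

k=0: b·v=0.346×3.112=1.076752; √(2b)=0.831865; u=(1.076752+(-9.778))/0.831865=-10.459923, w=(1.076752−(-9.778))/0.831865=13.048688
k=1: b·v=0.346×(-2.931)=-1.014126; √(2b)=0.831865; u=(-1.014126+1.373)/0.831865=0.431409, w=(-1.014126−1.373)/0.831865=-2.869606
k=2: b·v=0.346×(-1.884)=-0.651864; √(2b)=0.831865; u=(-0.651864+15.057)/0.831865=17.316667, w=(-0.651864−15.057)/0.831865=-18.883902
k=3: b·v=0.346×2.619=0.906174; √(2b)=0.831865; u=(0.906174+37.047)/0.831865=45.624178, w=(0.906174−37.047)/0.831865=-43.445523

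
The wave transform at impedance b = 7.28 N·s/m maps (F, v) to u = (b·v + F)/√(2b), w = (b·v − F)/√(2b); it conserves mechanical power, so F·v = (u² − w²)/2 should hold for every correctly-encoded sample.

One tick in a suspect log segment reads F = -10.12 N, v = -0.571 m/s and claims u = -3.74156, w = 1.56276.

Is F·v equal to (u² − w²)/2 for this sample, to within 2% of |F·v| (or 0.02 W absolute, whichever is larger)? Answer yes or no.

yes

F·v = (-10.12)×(-0.571) = 5.7785 W.
(u² − w²)/2 = (13.9993 − 2.4422)/2 = 5.7785 W.
|Δ| = 0.0000;  2% of max(1, |F·v|) = 0.1156.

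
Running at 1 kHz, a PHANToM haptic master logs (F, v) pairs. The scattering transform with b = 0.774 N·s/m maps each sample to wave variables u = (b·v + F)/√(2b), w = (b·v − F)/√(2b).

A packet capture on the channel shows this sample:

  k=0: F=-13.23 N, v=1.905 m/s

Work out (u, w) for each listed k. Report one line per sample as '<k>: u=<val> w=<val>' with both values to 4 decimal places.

k=0: b·v=0.774×1.905=1.4745; √(2b)=1.2442; u=(1.4745+(-13.23))/1.2442=-9.4484, w=(1.4745−(-13.23))/1.2442=11.8185

0: u=-9.4484 w=11.8185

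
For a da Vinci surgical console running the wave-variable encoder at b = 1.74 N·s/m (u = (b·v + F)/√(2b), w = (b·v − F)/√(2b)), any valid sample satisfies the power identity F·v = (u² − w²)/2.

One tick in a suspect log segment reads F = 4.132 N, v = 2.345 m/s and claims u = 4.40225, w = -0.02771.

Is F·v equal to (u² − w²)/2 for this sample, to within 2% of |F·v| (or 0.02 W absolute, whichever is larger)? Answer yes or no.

yes

F·v = 4.132×2.345 = 9.6895 W.
(u² − w²)/2 = (19.3798 − 0.0008)/2 = 9.6895 W.
|Δ| = 0.0000;  2% of max(1, |F·v|) = 0.1938.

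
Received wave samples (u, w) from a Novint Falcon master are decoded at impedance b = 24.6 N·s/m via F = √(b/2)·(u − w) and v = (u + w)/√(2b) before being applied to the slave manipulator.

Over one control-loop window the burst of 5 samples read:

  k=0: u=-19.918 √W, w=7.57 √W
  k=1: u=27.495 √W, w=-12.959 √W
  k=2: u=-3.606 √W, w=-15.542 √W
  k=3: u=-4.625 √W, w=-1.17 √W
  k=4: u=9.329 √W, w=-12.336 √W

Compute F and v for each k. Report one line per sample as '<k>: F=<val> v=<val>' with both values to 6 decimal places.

k=0: u−w=-27.488000, u+w=-12.348000; √(b/2)=3.507136, √(2b)=7.014271; F=3.507136×(-27.488)=-96.404143, v=-12.348000/7.014271=-1.760411
k=1: u−w=40.454000, u+w=14.536000; √(b/2)=3.507136, √(2b)=7.014271; F=3.507136×40.454=141.877663, v=14.536000/7.014271=2.072346
k=2: u−w=11.936000, u+w=-19.148000; √(b/2)=3.507136, √(2b)=7.014271; F=3.507136×11.936=41.861170, v=-19.148000/7.014271=-2.729863
k=3: u−w=-3.455000, u+w=-5.795000; √(b/2)=3.507136, √(2b)=7.014271; F=3.507136×(-3.455)=-12.117153, v=-5.795000/7.014271=-0.826173
k=4: u−w=21.665000, u+w=-3.007000; √(b/2)=3.507136, √(2b)=7.014271; F=3.507136×21.665=75.982092, v=-3.007000/7.014271=-0.428697

0: F=-96.404143 v=-1.760411
1: F=141.877663 v=2.072346
2: F=41.861170 v=-2.729863
3: F=-12.117153 v=-0.826173
4: F=75.982092 v=-0.428697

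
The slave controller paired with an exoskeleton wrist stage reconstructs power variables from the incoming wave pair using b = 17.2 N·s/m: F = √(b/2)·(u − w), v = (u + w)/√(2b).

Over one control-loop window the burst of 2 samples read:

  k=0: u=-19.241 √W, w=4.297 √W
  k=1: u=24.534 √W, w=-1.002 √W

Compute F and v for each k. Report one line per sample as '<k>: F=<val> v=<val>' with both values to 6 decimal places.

k=0: u−w=-23.538000, u+w=-14.944000; √(b/2)=2.932576, √(2b)=5.865151; F=2.932576×(-23.538)=-69.026966, v=-14.944000/5.865151=-2.547931
k=1: u−w=25.536000, u+w=23.532000; √(b/2)=2.932576, √(2b)=5.865151; F=2.932576×25.536=74.886252, v=23.532000/5.865151=4.012173

0: F=-69.026966 v=-2.547931
1: F=74.886252 v=4.012173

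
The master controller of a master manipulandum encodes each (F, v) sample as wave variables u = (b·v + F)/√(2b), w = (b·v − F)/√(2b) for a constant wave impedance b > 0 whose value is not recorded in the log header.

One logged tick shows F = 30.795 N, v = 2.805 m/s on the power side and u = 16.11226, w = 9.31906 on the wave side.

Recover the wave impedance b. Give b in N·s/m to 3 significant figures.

b = 41.1 N·s/m

u + w = 25.43132;  u + w = √(2b)·v, so √(2b) = 25.43132/2.805 = 9.06642.
b = (√(2b))²/2 = 82.20005/2 = 41.10002.
(Check via u − w = 2F/√(2b): u − w = 6.79320, 2F/√(2b) = 6.79320.)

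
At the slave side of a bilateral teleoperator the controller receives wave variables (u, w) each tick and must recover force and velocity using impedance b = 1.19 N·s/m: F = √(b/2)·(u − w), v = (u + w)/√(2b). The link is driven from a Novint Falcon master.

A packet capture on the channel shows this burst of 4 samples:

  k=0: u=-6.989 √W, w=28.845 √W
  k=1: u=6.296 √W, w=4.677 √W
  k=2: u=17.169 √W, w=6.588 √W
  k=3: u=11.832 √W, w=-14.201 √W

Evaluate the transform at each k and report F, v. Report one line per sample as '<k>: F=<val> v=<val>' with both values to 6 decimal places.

0: F=-27.641001 v=14.167141
1: F=1.248836 v=7.112739
2: F=8.161786 v=15.399376
3: F=20.080878 v=-1.535595

k=0: u−w=-35.834000, u+w=21.856000; √(b/2)=0.771362, √(2b)=1.542725; F=0.771362×(-35.834)=-27.641001, v=21.856000/1.542725=14.167141
k=1: u−w=1.619000, u+w=10.973000; √(b/2)=0.771362, √(2b)=1.542725; F=0.771362×1.619=1.248836, v=10.973000/1.542725=7.112739
k=2: u−w=10.581000, u+w=23.757000; √(b/2)=0.771362, √(2b)=1.542725; F=0.771362×10.581=8.161786, v=23.757000/1.542725=15.399376
k=3: u−w=26.033000, u+w=-2.369000; √(b/2)=0.771362, √(2b)=1.542725; F=0.771362×26.033=20.080878, v=-2.369000/1.542725=-1.535595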